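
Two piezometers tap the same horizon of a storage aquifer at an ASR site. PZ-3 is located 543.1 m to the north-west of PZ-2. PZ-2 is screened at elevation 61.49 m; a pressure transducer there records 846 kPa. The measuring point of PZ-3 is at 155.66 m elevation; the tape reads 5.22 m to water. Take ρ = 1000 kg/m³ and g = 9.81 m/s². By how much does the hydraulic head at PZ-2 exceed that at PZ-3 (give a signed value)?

Δh ≈ -2.71 m

Pressure head at PZ-2: ψ = P/(ρg) = 846×1000 / (1000 × 9.81) = 86.24 m.
Total head at PZ-2: h = z + ψ = 61.49 + 86.24 = 147.73 m.
Total head at PZ-3: h = 155.66 − 5.22 = 150.44 m.
Head difference: h(PZ-2) − h(PZ-3) = 147.73 − 150.44 = -2.71 m.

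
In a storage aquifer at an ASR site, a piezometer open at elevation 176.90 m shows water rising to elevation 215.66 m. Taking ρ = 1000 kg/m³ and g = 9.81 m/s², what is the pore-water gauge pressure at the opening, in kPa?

P ≈ 380 kPa

Pressure head ψ = h − z = 215.66 − 176.90 = 38.76 m.
P = ρgψ = 1000 × 9.81 × 38.76 = 380236 Pa ≈ 380 kPa.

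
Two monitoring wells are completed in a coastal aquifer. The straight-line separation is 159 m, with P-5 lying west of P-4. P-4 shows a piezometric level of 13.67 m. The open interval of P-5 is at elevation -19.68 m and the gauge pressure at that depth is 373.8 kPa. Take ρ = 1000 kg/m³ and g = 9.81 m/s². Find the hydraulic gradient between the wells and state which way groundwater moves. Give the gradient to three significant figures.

i ≈ 0.0299; groundwater flows toward the east

Total head at P-4: h = 13.67 m (water level in the piezometer is the total head).
Pressure head at P-5: ψ = P/(ρg) = 373.8×1000 / (1000 × 9.81) = 38.10 m.
Total head at P-5: h = z + ψ = -19.68 + 38.10 = 18.42 m.
Head difference: h(P-4) − h(P-5) = 13.67 − 18.42 = -4.75 m.
Hydraulic gradient: i = |Δh| / L = 4.75 / 159 = 0.0299.
Flow is from higher to lower head: from P-5 toward P-4, i.e. toward the east.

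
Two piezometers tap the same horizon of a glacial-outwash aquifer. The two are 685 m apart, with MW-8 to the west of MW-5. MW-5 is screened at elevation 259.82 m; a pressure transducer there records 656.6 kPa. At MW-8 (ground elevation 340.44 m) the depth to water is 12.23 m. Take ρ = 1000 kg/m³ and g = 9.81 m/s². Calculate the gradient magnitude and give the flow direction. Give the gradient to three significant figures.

i ≈ 0.00213; groundwater flows toward the east

Pressure head at MW-5: ψ = P/(ρg) = 656.6×1000 / (1000 × 9.81) = 66.93 m.
Total head at MW-5: h = z + ψ = 259.82 + 66.93 = 326.75 m.
Total head at MW-8: h = 340.44 − 12.23 = 328.21 m.
Head difference: h(MW-5) − h(MW-8) = 326.75 − 328.21 = -1.46 m.
Hydraulic gradient: i = |Δh| / L = 1.46 / 685 = 0.00213.
Flow is from higher to lower head: from MW-8 toward MW-5, i.e. toward the east.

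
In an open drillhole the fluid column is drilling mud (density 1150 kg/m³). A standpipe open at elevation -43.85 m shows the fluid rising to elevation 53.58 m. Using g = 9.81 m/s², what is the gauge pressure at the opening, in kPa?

Pressure head ψ = h − z = 53.58 − (-43.85) = 97.43 m.
P = ρgψ = 1150 × 9.81 × 97.43 = 1099157 Pa ≈ 1100 kPa.

P ≈ 1100 kPa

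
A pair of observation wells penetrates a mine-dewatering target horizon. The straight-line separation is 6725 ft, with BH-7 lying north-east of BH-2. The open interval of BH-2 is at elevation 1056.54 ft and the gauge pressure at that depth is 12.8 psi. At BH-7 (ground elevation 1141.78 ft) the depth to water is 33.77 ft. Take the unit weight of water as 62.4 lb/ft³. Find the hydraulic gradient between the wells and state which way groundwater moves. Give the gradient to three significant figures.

Pressure head at BH-2: ψ = 144·P/γ = 144 × 12.8 / 62.4 = 29.54 ft.
Total head at BH-2: h = z + ψ = 1056.54 + 29.54 = 1086.08 ft.
Total head at BH-7: h = 1141.78 − 33.77 = 1108.01 ft.
Head difference: h(BH-2) − h(BH-7) = 1086.08 − 1108.01 = -21.93 ft.
Hydraulic gradient: i = |Δh| / L = 21.93 / 6725 = 0.00326.
Flow is from higher to lower head: from BH-7 toward BH-2, i.e. toward the south-west.

i ≈ 0.00326; groundwater flows toward the south-west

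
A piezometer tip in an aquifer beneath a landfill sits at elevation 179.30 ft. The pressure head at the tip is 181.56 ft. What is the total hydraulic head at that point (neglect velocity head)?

h ≈ 360.86 ft

h = z + ψ = 179.30 + 181.56 = 360.86 ft.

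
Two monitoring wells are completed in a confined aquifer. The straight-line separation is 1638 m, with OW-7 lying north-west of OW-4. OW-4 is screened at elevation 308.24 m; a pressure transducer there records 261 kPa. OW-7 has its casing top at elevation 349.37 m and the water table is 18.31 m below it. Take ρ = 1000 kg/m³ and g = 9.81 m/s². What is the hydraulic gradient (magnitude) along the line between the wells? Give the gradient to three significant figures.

i ≈ 0.00231

Pressure head at OW-4: ψ = P/(ρg) = 261×1000 / (1000 × 9.81) = 26.61 m.
Total head at OW-4: h = z + ψ = 308.24 + 26.61 = 334.85 m.
Total head at OW-7: h = 349.37 − 18.31 = 331.06 m.
Head difference: h(OW-4) − h(OW-7) = 334.85 − 331.06 = 3.79 m.
Hydraulic gradient: i = |Δh| / L = 3.79 / 1638 = 0.00231.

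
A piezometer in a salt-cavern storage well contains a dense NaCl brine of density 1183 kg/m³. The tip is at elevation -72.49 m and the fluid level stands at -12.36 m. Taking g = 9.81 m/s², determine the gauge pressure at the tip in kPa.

P ≈ 698 kPa

Pressure head ψ = h − z = -12.36 − (-72.49) = 60.13 m.
P = ρgψ = 1183 × 9.81 × 60.13 = 697822 Pa ≈ 698 kPa.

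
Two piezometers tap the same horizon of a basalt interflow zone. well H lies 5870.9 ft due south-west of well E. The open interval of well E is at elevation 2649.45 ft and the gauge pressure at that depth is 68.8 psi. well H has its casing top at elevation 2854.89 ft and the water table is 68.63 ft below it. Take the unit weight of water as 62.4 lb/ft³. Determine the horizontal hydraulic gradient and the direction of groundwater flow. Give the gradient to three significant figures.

Pressure head at well E: ψ = 144·P/γ = 144 × 68.8 / 62.4 = 158.77 ft.
Total head at well E: h = z + ψ = 2649.45 + 158.77 = 2808.22 ft.
Total head at well H: h = 2854.89 − 68.63 = 2786.26 ft.
Head difference: h(well E) − h(well H) = 2808.22 − 2786.26 = 21.96 ft.
Hydraulic gradient: i = |Δh| / L = 21.96 / 5870.9 = 0.00374.
Flow is from higher to lower head: from well E toward well H, i.e. toward the south-west.

i ≈ 0.00374; groundwater flows toward the south-west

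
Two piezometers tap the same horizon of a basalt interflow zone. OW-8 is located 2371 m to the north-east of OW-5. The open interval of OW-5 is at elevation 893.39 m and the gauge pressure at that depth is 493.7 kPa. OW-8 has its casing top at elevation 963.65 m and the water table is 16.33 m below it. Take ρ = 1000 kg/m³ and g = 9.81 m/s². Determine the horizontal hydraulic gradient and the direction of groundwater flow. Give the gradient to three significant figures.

i ≈ 0.00152; groundwater flows toward the south-west

Pressure head at OW-5: ψ = P/(ρg) = 493.7×1000 / (1000 × 9.81) = 50.33 m.
Total head at OW-5: h = z + ψ = 893.39 + 50.33 = 943.72 m.
Total head at OW-8: h = 963.65 − 16.33 = 947.32 m.
Head difference: h(OW-5) − h(OW-8) = 943.72 − 947.32 = -3.60 m.
Hydraulic gradient: i = |Δh| / L = 3.60 / 2371 = 0.00152.
Flow is from higher to lower head: from OW-8 toward OW-5, i.e. toward the south-west.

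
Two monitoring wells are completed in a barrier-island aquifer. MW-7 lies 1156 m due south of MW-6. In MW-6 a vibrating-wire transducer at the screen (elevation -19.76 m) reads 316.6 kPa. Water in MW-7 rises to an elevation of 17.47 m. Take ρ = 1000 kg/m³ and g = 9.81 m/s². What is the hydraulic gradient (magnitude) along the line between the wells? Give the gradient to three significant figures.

Pressure head at MW-6: ψ = P/(ρg) = 316.6×1000 / (1000 × 9.81) = 32.27 m.
Total head at MW-6: h = z + ψ = -19.76 + 32.27 = 12.51 m.
Total head at MW-7: h = 17.47 m (water level in the piezometer is the total head).
Head difference: h(MW-6) − h(MW-7) = 12.51 − 17.47 = -4.96 m.
Hydraulic gradient: i = |Δh| / L = 4.96 / 1156 = 0.00429.

i ≈ 0.00429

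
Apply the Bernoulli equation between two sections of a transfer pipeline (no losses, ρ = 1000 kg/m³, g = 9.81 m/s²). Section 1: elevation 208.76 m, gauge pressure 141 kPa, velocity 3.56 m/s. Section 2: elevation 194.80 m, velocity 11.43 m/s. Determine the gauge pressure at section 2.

Pressure head at 1: ψ₁ = P₁/(ρg) = 141×1000 / (1000 × 9.81) = 14.37 m.
Velocity heads: v₁²/2g = 3.56²/19.62 = 0.646 m; v₂²/2g = 11.43²/19.62 = 6.659 m.
Total head H = z₁ + ψ₁ + v₁²/2g = 208.76 + 14.37 + 0.646 = 223.78 m.
ψ₂ = H − z₂ − v₂²/2g = 223.78 − 194.80 − 6.659 = 22.32 m.
P₂ = ρgψ₂ = 1000 × 9.81 × 22.32 ≈ 219 kPa.

P₂ ≈ 219 kPa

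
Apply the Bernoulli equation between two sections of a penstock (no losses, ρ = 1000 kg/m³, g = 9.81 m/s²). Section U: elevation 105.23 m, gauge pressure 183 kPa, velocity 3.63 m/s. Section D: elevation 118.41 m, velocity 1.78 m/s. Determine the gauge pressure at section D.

P₂ ≈ 58.7 kPa

Pressure head at U: ψ₁ = P₁/(ρg) = 183×1000 / (1000 × 9.81) = 18.65 m.
Velocity heads: v₁²/2g = 3.63²/19.62 = 0.672 m; v₂²/2g = 1.78²/19.62 = 0.161 m.
Total head H = z₁ + ψ₁ + v₁²/2g = 105.23 + 18.65 + 0.672 = 124.55 m.
ψ₂ = H − z₂ − v₂²/2g = 124.55 − 118.41 − 0.161 = 5.98 m.
P₂ = ρgψ₂ = 1000 × 9.81 × 5.98 ≈ 58.7 kPa.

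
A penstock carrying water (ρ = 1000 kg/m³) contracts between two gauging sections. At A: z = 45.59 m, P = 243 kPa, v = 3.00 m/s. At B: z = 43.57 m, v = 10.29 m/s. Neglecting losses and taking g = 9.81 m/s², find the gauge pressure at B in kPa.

Pressure head at A: ψ₁ = P₁/(ρg) = 243×1000 / (1000 × 9.81) = 24.77 m.
Velocity heads: v₁²/2g = 3.00²/19.62 = 0.459 m; v₂²/2g = 10.29²/19.62 = 5.397 m.
Total head H = z₁ + ψ₁ + v₁²/2g = 45.59 + 24.77 + 0.459 = 70.82 m.
ψ₂ = H − z₂ − v₂²/2g = 70.82 − 43.57 − 5.397 = 21.85 m.
P₂ = ρgψ₂ = 1000 × 9.81 × 21.85 ≈ 214 kPa.

P₂ ≈ 214 kPa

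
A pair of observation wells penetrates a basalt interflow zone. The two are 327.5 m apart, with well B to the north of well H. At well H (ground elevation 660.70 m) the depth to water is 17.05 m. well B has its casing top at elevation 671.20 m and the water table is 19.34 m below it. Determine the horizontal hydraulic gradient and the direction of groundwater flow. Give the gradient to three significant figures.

i ≈ 0.0251; groundwater flows toward the south

Total head at well H: h = 660.70 − 17.05 = 643.65 m.
Total head at well B: h = 671.20 − 19.34 = 651.86 m.
Head difference: h(well H) − h(well B) = 643.65 − 651.86 = -8.21 m.
Hydraulic gradient: i = |Δh| / L = 8.21 / 327.5 = 0.0251.
Flow is from higher to lower head: from well B toward well H, i.e. toward the south.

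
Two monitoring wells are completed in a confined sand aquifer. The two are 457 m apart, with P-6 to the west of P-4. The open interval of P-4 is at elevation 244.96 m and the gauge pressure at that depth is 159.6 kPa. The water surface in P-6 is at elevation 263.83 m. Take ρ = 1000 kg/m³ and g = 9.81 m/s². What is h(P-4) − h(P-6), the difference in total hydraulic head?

Δh ≈ -2.60 m

Pressure head at P-4: ψ = P/(ρg) = 159.6×1000 / (1000 × 9.81) = 16.27 m.
Total head at P-4: h = z + ψ = 244.96 + 16.27 = 261.23 m.
Total head at P-6: h = 263.83 m (water level in the piezometer is the total head).
Head difference: h(P-4) − h(P-6) = 261.23 − 263.83 = -2.60 m.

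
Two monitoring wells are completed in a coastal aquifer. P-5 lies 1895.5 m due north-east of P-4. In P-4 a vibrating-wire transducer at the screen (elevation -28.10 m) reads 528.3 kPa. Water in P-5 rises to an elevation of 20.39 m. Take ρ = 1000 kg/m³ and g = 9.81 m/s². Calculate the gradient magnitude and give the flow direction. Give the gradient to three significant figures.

i ≈ 0.00283; groundwater flows toward the north-east

Pressure head at P-4: ψ = P/(ρg) = 528.3×1000 / (1000 × 9.81) = 53.85 m.
Total head at P-4: h = z + ψ = -28.10 + 53.85 = 25.75 m.
Total head at P-5: h = 20.39 m (water level in the piezometer is the total head).
Head difference: h(P-4) − h(P-5) = 25.75 − 20.39 = 5.36 m.
Hydraulic gradient: i = |Δh| / L = 5.36 / 1895.5 = 0.00283.
Flow is from higher to lower head: from P-4 toward P-5, i.e. toward the north-east.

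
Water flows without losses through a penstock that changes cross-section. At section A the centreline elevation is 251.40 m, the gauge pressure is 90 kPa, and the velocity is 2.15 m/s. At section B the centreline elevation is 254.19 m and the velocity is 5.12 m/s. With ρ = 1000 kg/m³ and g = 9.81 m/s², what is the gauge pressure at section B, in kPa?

Pressure head at A: ψ₁ = P₁/(ρg) = 90×1000 / (1000 × 9.81) = 9.17 m.
Velocity heads: v₁²/2g = 2.15²/19.62 = 0.236 m; v₂²/2g = 5.12²/19.62 = 1.336 m.
Total head H = z₁ + ψ₁ + v₁²/2g = 251.40 + 9.17 + 0.236 = 260.81 m.
ψ₂ = H − z₂ − v₂²/2g = 260.81 − 254.19 − 1.336 = 5.28 m.
P₂ = ρgψ₂ = 1000 × 9.81 × 5.28 ≈ 51.8 kPa.

P₂ ≈ 51.8 kPa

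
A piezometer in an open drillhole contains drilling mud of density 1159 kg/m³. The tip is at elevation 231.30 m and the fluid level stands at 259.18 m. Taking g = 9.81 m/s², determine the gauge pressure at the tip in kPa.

Pressure head ψ = h − z = 259.18 − 231.30 = 27.88 m.
P = ρgψ = 1159 × 9.81 × 27.88 = 316990 Pa ≈ 317 kPa.

P ≈ 317 kPa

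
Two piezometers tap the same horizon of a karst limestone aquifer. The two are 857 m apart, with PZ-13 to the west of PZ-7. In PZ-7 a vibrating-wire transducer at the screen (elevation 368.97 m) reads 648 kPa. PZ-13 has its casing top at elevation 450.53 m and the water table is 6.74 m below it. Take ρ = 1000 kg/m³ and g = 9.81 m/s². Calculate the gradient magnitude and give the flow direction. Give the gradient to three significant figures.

Pressure head at PZ-7: ψ = P/(ρg) = 648×1000 / (1000 × 9.81) = 66.06 m.
Total head at PZ-7: h = z + ψ = 368.97 + 66.06 = 435.03 m.
Total head at PZ-13: h = 450.53 − 6.74 = 443.79 m.
Head difference: h(PZ-7) − h(PZ-13) = 435.03 − 443.79 = -8.76 m.
Hydraulic gradient: i = |Δh| / L = 8.76 / 857 = 0.0102.
Flow is from higher to lower head: from PZ-13 toward PZ-7, i.e. toward the east.

i ≈ 0.0102; groundwater flows toward the east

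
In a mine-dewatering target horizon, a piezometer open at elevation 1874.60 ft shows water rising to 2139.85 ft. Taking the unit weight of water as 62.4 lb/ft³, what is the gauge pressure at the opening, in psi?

P ≈ 115 psi

Pressure head ψ = h − z = 2139.85 − 1874.60 = 265.25 ft.
P = γ·ψ / 144 = 62.4 × 265.25 / 144 = 115 psi.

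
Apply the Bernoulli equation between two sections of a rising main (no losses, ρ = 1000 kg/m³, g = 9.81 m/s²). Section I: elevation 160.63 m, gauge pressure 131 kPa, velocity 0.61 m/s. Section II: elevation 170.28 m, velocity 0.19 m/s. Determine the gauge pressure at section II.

P₂ ≈ 36.5 kPa

Pressure head at I: ψ₁ = P₁/(ρg) = 131×1000 / (1000 × 9.81) = 13.35 m.
Velocity heads: v₁²/2g = 0.61²/19.62 = 0.019 m; v₂²/2g = 0.19²/19.62 = 0.002 m.
Total head H = z₁ + ψ₁ + v₁²/2g = 160.63 + 13.35 + 0.019 = 174.00 m.
ψ₂ = H − z₂ − v₂²/2g = 174.00 − 170.28 − 0.002 = 3.72 m.
P₂ = ρgψ₂ = 1000 × 9.81 × 3.72 ≈ 36.5 kPa.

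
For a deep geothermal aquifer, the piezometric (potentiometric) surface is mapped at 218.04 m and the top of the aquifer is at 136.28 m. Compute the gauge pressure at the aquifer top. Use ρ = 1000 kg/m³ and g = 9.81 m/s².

Pressure head at the aquifer top: ψ = h − z = 218.04 − 136.28 = 81.76 m.
P = ρgψ = 1000 × 9.81 × 81.76 = 802066 Pa ≈ 802 kPa.

P ≈ 802 kPa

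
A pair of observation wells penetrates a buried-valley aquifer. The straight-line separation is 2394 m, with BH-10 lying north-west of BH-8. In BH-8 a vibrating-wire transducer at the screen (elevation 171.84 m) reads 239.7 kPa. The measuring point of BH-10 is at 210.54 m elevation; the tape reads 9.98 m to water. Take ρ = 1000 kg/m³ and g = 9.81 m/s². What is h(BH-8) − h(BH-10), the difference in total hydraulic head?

Pressure head at BH-8: ψ = P/(ρg) = 239.7×1000 / (1000 × 9.81) = 24.43 m.
Total head at BH-8: h = z + ψ = 171.84 + 24.43 = 196.27 m.
Total head at BH-10: h = 210.54 − 9.98 = 200.56 m.
Head difference: h(BH-8) − h(BH-10) = 196.27 − 200.56 = -4.29 m.

Δh ≈ -4.29 m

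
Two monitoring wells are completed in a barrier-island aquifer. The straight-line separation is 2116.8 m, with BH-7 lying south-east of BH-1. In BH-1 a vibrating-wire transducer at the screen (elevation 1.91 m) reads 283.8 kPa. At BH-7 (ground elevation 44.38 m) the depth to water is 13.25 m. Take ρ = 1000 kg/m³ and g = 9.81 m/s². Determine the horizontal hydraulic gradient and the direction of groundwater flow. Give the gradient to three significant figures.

i ≈ 0.000137; groundwater flows toward the north-west

Pressure head at BH-1: ψ = P/(ρg) = 283.8×1000 / (1000 × 9.81) = 28.93 m.
Total head at BH-1: h = z + ψ = 1.91 + 28.93 = 30.84 m.
Total head at BH-7: h = 44.38 − 13.25 = 31.13 m.
Head difference: h(BH-1) − h(BH-7) = 30.84 − 31.13 = -0.29 m.
Hydraulic gradient: i = |Δh| / L = 0.29 / 2116.8 = 0.000137.
Flow is from higher to lower head: from BH-7 toward BH-1, i.e. toward the north-west.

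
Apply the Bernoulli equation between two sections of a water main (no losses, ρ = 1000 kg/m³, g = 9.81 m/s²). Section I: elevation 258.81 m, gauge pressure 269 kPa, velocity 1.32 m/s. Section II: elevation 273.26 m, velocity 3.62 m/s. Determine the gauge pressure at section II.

P₂ ≈ 122 kPa

Pressure head at I: ψ₁ = P₁/(ρg) = 269×1000 / (1000 × 9.81) = 27.42 m.
Velocity heads: v₁²/2g = 1.32²/19.62 = 0.089 m; v₂²/2g = 3.62²/19.62 = 0.668 m.
Total head H = z₁ + ψ₁ + v₁²/2g = 258.81 + 27.42 + 0.089 = 286.32 m.
ψ₂ = H − z₂ − v₂²/2g = 286.32 − 273.26 − 0.668 = 12.39 m.
P₂ = ρgψ₂ = 1000 × 9.81 × 12.39 ≈ 122 kPa.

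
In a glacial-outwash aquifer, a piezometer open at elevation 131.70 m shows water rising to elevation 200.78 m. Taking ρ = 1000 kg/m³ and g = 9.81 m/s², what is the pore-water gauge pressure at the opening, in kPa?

P ≈ 678 kPa

Pressure head ψ = h − z = 200.78 − 131.70 = 69.08 m.
P = ρgψ = 1000 × 9.81 × 69.08 = 677675 Pa ≈ 678 kPa.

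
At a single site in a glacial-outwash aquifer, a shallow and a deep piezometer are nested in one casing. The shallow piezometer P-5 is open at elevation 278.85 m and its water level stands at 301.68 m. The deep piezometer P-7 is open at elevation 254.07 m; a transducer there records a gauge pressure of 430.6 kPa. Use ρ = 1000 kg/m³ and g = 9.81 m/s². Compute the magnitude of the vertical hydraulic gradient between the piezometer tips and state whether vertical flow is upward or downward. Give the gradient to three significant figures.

Total head at P-5: h = 301.68 m (water level in the standpipe).
Pressure head at P-7: ψ = P/(ρg) = 430.6×1000 / (1000 × 9.81) = 43.89 m.
Total head at P-7: h = z + ψ = 254.07 + 43.89 = 297.96 m.
Δh = h(P-5) − h(P-7) = 301.68 − 297.96 = 3.72 m.
Vertical separation Δz = 278.85 − 254.07 = 24.78 m.
|i_v| = |Δh| / Δz = 3.72 / 24.78 = 0.150.
Head is higher in the shallow piezometer, so vertical flow is downward (recharge condition).

|i_v| ≈ 0.150; vertical flow is downward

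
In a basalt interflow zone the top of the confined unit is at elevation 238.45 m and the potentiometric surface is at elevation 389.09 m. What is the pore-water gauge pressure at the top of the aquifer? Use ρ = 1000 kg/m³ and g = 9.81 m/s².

P ≈ 1480 kPa

Pressure head at the aquifer top: ψ = h − z = 389.09 − 238.45 = 150.64 m.
P = ρgψ = 1000 × 9.81 × 150.64 = 1477778 Pa ≈ 1480 kPa.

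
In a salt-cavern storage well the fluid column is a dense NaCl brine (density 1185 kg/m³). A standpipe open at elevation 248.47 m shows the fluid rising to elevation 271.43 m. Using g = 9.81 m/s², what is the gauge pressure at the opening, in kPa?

Pressure head ψ = h − z = 271.43 − 248.47 = 22.96 m.
P = ρgψ = 1185 × 9.81 × 22.96 = 266907 Pa ≈ 267 kPa.

P ≈ 267 kPa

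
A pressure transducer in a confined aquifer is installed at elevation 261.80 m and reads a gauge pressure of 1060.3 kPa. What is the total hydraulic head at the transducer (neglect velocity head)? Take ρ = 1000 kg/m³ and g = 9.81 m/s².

ψ = P/(ρg) = 1060.3×1000 / (1000 × 9.81) = 108.08 m.
h = z + ψ = 261.80 + 108.08 = 369.88 m.

h ≈ 369.88 m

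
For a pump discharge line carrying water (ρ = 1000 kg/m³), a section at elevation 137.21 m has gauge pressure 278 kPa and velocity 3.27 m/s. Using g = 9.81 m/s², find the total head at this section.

h ≈ 166.09 m

Pressure head ψ = P/(ρg) = 278×1000 / (1000 × 9.81) = 28.34 m.
Velocity head = v²/(2g) = 3.27² / (2 × 9.81) = 0.545 m.
h = z + ψ + v²/(2g) = 137.21 + 28.34 + 0.545 = 166.09 m.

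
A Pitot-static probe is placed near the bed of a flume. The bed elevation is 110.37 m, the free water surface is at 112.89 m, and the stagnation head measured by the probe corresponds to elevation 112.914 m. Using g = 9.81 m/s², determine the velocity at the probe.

Near the bed, under hydrostatic conditions, the piezometric head (z + ψ) equals the free-surface elevation, 112.89 m.
Velocity head = total − piezometric = 112.914 − 112.89 = 0.024 m.
v = √(2g·h_v) = √(2 × 9.81 × 0.024) = 0.686 m/s.

v ≈ 0.686 m/s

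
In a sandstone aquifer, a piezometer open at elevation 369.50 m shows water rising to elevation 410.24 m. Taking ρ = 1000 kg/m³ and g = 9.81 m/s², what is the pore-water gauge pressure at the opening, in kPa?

P ≈ 400 kPa

Pressure head ψ = h − z = 410.24 − 369.50 = 40.74 m.
P = ρgψ = 1000 × 9.81 × 40.74 = 399659 Pa ≈ 400 kPa.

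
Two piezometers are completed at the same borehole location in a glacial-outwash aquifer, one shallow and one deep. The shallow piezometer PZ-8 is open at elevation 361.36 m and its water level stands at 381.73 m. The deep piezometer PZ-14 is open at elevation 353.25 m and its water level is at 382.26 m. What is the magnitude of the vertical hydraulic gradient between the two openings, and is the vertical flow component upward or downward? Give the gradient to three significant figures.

Total head at PZ-8: h = 381.73 m (water level in the standpipe).
Total head at PZ-14: h = 382.26 m.
Δh = h(PZ-8) − h(PZ-14) = 381.73 − 382.26 = -0.53 m.
Vertical separation Δz = 361.36 − 353.25 = 8.11 m.
|i_v| = |Δh| / Δz = 0.53 / 8.11 = 0.0654.
Head is higher in the deep piezometer, so vertical flow is upward (discharge condition).

|i_v| ≈ 0.0654; vertical flow is upward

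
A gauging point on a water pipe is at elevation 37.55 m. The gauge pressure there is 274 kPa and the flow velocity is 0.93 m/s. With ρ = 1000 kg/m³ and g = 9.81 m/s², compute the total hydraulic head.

h ≈ 65.52 m

Pressure head ψ = P/(ρg) = 274×1000 / (1000 × 9.81) = 27.93 m.
Velocity head = v²/(2g) = 0.93² / (2 × 9.81) = 0.044 m.
h = z + ψ + v²/(2g) = 37.55 + 27.93 + 0.044 = 65.52 m.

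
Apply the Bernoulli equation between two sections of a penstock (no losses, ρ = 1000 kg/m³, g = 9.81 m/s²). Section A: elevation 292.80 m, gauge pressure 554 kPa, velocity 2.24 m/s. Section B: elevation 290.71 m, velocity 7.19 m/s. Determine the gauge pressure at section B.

Pressure head at A: ψ₁ = P₁/(ρg) = 554×1000 / (1000 × 9.81) = 56.47 m.
Velocity heads: v₁²/2g = 2.24²/19.62 = 0.256 m; v₂²/2g = 7.19²/19.62 = 2.635 m.
Total head H = z₁ + ψ₁ + v₁²/2g = 292.80 + 56.47 + 0.256 = 349.53 m.
ψ₂ = H − z₂ − v₂²/2g = 349.53 − 290.71 − 2.635 = 56.18 m.
P₂ = ρgψ₂ = 1000 × 9.81 × 56.18 ≈ 551 kPa.

P₂ ≈ 551 kPa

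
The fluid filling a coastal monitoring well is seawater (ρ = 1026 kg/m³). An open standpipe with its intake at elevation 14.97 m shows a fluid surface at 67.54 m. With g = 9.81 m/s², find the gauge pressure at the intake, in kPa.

P ≈ 529 kPa

Pressure head ψ = h − z = 67.54 − 14.97 = 52.57 m.
P = ρgψ = 1026 × 9.81 × 52.57 = 529120 Pa ≈ 529 kPa.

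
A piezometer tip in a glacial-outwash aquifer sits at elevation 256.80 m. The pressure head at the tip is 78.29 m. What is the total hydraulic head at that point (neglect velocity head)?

h ≈ 335.09 m

h = z + ψ = 256.80 + 78.29 = 335.09 m.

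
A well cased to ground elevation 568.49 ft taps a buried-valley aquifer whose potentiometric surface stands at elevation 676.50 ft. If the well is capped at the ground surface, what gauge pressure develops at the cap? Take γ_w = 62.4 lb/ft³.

Head above the cap: Δh = 676.50 − 568.49 = 108.01 ft.
P = γΔh/144 = 62.4 × 108.01 / 144 = 46.8 psi.

P ≈ 46.8 psi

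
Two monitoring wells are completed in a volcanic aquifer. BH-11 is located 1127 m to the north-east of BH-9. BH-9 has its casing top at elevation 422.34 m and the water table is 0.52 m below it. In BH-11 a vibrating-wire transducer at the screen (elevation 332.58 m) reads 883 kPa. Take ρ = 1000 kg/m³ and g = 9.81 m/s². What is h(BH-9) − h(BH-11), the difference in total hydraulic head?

Δh ≈ -0.77 m

Total head at BH-9: h = 422.34 − 0.52 = 421.82 m.
Pressure head at BH-11: ψ = P/(ρg) = 883×1000 / (1000 × 9.81) = 90.01 m.
Total head at BH-11: h = z + ψ = 332.58 + 90.01 = 422.59 m.
Head difference: h(BH-9) − h(BH-11) = 421.82 − 422.59 = -0.77 m.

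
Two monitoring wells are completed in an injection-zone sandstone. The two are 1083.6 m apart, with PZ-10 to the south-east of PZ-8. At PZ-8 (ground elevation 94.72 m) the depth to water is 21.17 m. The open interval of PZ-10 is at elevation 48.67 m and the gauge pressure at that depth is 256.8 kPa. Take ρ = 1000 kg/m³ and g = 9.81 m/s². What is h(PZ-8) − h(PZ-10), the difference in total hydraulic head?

Total head at PZ-8: h = 94.72 − 21.17 = 73.55 m.
Pressure head at PZ-10: ψ = P/(ρg) = 256.8×1000 / (1000 × 9.81) = 26.18 m.
Total head at PZ-10: h = z + ψ = 48.67 + 26.18 = 74.85 m.
Head difference: h(PZ-8) − h(PZ-10) = 73.55 − 74.85 = -1.30 m.

Δh ≈ -1.30 m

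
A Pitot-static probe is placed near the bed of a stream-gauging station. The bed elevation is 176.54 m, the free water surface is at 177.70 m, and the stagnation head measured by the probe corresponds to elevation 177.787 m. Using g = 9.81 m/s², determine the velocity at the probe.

v ≈ 1.31 m/s

Near the bed, under hydrostatic conditions, the piezometric head (z + ψ) equals the free-surface elevation, 177.70 m.
Velocity head = total − piezometric = 177.787 − 177.70 = 0.087 m.
v = √(2g·h_v) = √(2 × 9.81 × 0.087) = 1.31 m/s.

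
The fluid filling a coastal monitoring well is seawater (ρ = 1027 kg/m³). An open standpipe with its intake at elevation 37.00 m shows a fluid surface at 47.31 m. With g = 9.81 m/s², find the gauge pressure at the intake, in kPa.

P ≈ 104 kPa

Pressure head ψ = h − z = 47.31 − 37.00 = 10.31 m.
P = ρgψ = 1027 × 9.81 × 10.31 = 103872 Pa ≈ 104 kPa.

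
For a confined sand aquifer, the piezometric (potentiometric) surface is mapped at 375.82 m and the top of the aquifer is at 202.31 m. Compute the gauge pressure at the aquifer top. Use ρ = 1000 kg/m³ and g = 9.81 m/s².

P ≈ 1700 kPa

Pressure head at the aquifer top: ψ = h − z = 375.82 − 202.31 = 173.51 m.
P = ρgψ = 1000 × 9.81 × 173.51 = 1702133 Pa ≈ 1700 kPa.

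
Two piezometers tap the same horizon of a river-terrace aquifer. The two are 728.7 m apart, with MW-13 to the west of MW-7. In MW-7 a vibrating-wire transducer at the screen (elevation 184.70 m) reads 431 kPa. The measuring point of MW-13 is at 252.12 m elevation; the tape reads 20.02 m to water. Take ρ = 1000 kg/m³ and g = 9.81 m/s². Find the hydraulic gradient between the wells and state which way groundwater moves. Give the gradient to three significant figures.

i ≈ 0.00476; groundwater flows toward the east

Pressure head at MW-7: ψ = P/(ρg) = 431×1000 / (1000 × 9.81) = 43.93 m.
Total head at MW-7: h = z + ψ = 184.70 + 43.93 = 228.63 m.
Total head at MW-13: h = 252.12 − 20.02 = 232.10 m.
Head difference: h(MW-7) − h(MW-13) = 228.63 − 232.10 = -3.47 m.
Hydraulic gradient: i = |Δh| / L = 3.47 / 728.7 = 0.00476.
Flow is from higher to lower head: from MW-13 toward MW-7, i.e. toward the east.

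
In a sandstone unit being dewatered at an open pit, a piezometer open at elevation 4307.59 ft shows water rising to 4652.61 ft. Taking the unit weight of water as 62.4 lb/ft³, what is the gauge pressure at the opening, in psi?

P ≈ 150 psi

Pressure head ψ = h − z = 4652.61 − 4307.59 = 345.02 ft.
P = γ·ψ / 144 = 62.4 × 345.02 / 144 = 150 psi.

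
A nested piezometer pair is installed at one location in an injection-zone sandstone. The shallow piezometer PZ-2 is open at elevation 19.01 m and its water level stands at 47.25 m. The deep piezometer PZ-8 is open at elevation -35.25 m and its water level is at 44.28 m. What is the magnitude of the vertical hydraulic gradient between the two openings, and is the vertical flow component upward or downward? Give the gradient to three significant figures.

|i_v| ≈ 0.0547; vertical flow is downward

Total head at PZ-2: h = 47.25 m (water level in the standpipe).
Total head at PZ-8: h = 44.28 m.
Δh = h(PZ-2) − h(PZ-8) = 47.25 − 44.28 = 2.97 m.
Vertical separation Δz = 19.01 − (-35.25) = 54.26 m.
|i_v| = |Δh| / Δz = 2.97 / 54.26 = 0.0547.
Head is higher in the shallow piezometer, so vertical flow is downward (recharge condition).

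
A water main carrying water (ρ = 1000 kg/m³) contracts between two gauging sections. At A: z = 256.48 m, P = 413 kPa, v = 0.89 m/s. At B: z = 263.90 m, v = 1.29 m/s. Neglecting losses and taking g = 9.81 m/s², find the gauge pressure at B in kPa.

Pressure head at A: ψ₁ = P₁/(ρg) = 413×1000 / (1000 × 9.81) = 42.10 m.
Velocity heads: v₁²/2g = 0.89²/19.62 = 0.040 m; v₂²/2g = 1.29²/19.62 = 0.085 m.
Total head H = z₁ + ψ₁ + v₁²/2g = 256.48 + 42.10 + 0.040 = 298.62 m.
ψ₂ = H − z₂ − v₂²/2g = 298.62 − 263.90 − 0.085 = 34.64 m.
P₂ = ρgψ₂ = 1000 × 9.81 × 34.64 ≈ 340 kPa.

P₂ ≈ 340 kPa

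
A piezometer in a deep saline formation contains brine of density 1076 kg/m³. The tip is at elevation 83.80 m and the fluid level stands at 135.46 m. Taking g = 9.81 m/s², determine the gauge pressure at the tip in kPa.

Pressure head ψ = h − z = 135.46 − 83.80 = 51.66 m.
P = ρgψ = 1076 × 9.81 × 51.66 = 545300 Pa ≈ 545 kPa.

P ≈ 545 kPa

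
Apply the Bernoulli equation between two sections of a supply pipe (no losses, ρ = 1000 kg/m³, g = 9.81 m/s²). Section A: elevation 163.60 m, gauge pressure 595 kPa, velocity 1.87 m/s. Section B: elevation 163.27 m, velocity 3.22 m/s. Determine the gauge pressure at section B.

P₂ ≈ 595 kPa

Pressure head at A: ψ₁ = P₁/(ρg) = 595×1000 / (1000 × 9.81) = 60.65 m.
Velocity heads: v₁²/2g = 1.87²/19.62 = 0.178 m; v₂²/2g = 3.22²/19.62 = 0.528 m.
Total head H = z₁ + ψ₁ + v₁²/2g = 163.60 + 60.65 + 0.178 = 224.43 m.
ψ₂ = H − z₂ − v₂²/2g = 224.43 − 163.27 − 0.528 = 60.63 m.
P₂ = ρgψ₂ = 1000 × 9.81 × 60.63 ≈ 595 kPa.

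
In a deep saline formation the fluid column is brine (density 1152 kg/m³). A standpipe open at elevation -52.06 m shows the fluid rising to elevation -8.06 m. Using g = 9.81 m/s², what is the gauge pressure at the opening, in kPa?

Pressure head ψ = h − z = -8.06 − (-52.06) = 44.00 m.
P = ρgψ = 1152 × 9.81 × 44.00 = 497249 Pa ≈ 497 kPa.

P ≈ 497 kPa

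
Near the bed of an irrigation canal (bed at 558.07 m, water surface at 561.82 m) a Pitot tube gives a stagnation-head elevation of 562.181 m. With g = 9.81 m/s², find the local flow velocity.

v ≈ 2.66 m/s

Near the bed, under hydrostatic conditions, the piezometric head (z + ψ) equals the free-surface elevation, 561.82 m.
Velocity head = total − piezometric = 562.181 − 561.82 = 0.361 m.
v = √(2g·h_v) = √(2 × 9.81 × 0.361) = 2.66 m/s.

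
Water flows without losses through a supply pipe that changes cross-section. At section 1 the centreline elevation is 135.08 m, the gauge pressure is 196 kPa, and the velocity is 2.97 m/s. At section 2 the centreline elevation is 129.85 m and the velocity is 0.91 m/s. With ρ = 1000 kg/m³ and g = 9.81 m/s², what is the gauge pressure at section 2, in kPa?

P₂ ≈ 251 kPa

Pressure head at 1: ψ₁ = P₁/(ρg) = 196×1000 / (1000 × 9.81) = 19.98 m.
Velocity heads: v₁²/2g = 2.97²/19.62 = 0.450 m; v₂²/2g = 0.91²/19.62 = 0.042 m.
Total head H = z₁ + ψ₁ + v₁²/2g = 135.08 + 19.98 + 0.450 = 155.51 m.
ψ₂ = H − z₂ − v₂²/2g = 155.51 − 129.85 − 0.042 = 25.62 m.
P₂ = ρgψ₂ = 1000 × 9.81 × 25.62 ≈ 251 kPa.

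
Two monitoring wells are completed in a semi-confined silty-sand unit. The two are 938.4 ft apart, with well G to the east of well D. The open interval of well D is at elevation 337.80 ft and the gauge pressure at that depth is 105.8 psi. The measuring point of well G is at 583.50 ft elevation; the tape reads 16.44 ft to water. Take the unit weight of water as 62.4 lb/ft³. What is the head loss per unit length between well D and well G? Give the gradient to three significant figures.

Pressure head at well D: ψ = 144·P/γ = 144 × 105.8 / 62.4 = 244.15 ft.
Total head at well D: h = z + ψ = 337.80 + 244.15 = 581.95 ft.
Total head at well G: h = 583.50 − 16.44 = 567.06 ft.
Head difference: h(well D) − h(well G) = 581.95 − 567.06 = 14.89 ft.
Hydraulic gradient: i = |Δh| / L = 14.89 / 938.4 = 0.0159.

i ≈ 0.0159 ft/ft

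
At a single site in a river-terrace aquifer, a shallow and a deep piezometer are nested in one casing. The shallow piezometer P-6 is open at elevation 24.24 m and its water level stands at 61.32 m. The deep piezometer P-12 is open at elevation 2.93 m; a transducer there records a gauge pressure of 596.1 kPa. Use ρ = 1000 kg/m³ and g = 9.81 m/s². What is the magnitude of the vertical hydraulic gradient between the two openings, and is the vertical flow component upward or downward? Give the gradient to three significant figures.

|i_v| ≈ 0.111; vertical flow is upward

Total head at P-6: h = 61.32 m (water level in the standpipe).
Pressure head at P-12: ψ = P/(ρg) = 596.1×1000 / (1000 × 9.81) = 60.76 m.
Total head at P-12: h = z + ψ = 2.93 + 60.76 = 63.69 m.
Δh = h(P-6) − h(P-12) = 61.32 − 63.69 = -2.37 m.
Vertical separation Δz = 24.24 − 2.93 = 21.31 m.
|i_v| = |Δh| / Δz = 2.37 / 21.31 = 0.111.
Head is higher in the deep piezometer, so vertical flow is upward (discharge condition).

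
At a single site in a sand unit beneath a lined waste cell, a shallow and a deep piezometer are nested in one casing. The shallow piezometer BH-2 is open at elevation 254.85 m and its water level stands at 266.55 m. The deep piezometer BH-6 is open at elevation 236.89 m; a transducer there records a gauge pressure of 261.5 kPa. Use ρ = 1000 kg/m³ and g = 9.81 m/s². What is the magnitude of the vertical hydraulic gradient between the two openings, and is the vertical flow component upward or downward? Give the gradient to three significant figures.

Total head at BH-2: h = 266.55 m (water level in the standpipe).
Pressure head at BH-6: ψ = P/(ρg) = 261.5×1000 / (1000 × 9.81) = 26.66 m.
Total head at BH-6: h = z + ψ = 236.89 + 26.66 = 263.55 m.
Δh = h(BH-2) − h(BH-6) = 266.55 − 263.55 = 3.00 m.
Vertical separation Δz = 254.85 − 236.89 = 17.96 m.
|i_v| = |Δh| / Δz = 3.00 / 17.96 = 0.167.
Head is higher in the shallow piezometer, so vertical flow is downward (recharge condition).

|i_v| ≈ 0.167; vertical flow is downward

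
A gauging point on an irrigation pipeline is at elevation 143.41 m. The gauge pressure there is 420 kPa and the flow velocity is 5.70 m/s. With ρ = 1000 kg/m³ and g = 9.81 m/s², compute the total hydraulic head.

h ≈ 187.88 m

Pressure head ψ = P/(ρg) = 420×1000 / (1000 × 9.81) = 42.81 m.
Velocity head = v²/(2g) = 5.70² / (2 × 9.81) = 1.656 m.
h = z + ψ + v²/(2g) = 143.41 + 42.81 + 1.656 = 187.88 m.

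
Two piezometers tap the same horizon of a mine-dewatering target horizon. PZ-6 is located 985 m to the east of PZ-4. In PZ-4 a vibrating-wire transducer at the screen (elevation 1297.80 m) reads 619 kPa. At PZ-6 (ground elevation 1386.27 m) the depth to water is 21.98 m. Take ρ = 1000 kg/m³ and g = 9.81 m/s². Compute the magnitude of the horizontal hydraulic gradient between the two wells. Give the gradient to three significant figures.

Pressure head at PZ-4: ψ = P/(ρg) = 619×1000 / (1000 × 9.81) = 63.10 m.
Total head at PZ-4: h = z + ψ = 1297.80 + 63.10 = 1360.90 m.
Total head at PZ-6: h = 1386.27 − 21.98 = 1364.29 m.
Head difference: h(PZ-4) − h(PZ-6) = 1360.90 − 1364.29 = -3.39 m.
Hydraulic gradient: i = |Δh| / L = 3.39 / 985 = 0.00344.

i ≈ 0.00344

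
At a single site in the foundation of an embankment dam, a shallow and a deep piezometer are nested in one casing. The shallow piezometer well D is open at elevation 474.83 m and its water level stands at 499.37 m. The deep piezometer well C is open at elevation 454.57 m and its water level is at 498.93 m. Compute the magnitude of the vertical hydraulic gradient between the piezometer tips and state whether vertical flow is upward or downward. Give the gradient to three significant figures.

|i_v| ≈ 0.0217; vertical flow is downward

Total head at well D: h = 499.37 m (water level in the standpipe).
Total head at well C: h = 498.93 m.
Δh = h(well D) − h(well C) = 499.37 − 498.93 = 0.44 m.
Vertical separation Δz = 474.83 − 454.57 = 20.26 m.
|i_v| = |Δh| / Δz = 0.44 / 20.26 = 0.0217.
Head is higher in the shallow piezometer, so vertical flow is downward (recharge condition).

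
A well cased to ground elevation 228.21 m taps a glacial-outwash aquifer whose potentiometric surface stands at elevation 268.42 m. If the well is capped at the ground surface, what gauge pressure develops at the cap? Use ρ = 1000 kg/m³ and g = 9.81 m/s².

Head above the cap: Δh = 268.42 − 228.21 = 40.21 m.
P = ρgΔh = 1000 × 9.81 × 40.21 = 394460 Pa ≈ 394 kPa.

P ≈ 394 kPa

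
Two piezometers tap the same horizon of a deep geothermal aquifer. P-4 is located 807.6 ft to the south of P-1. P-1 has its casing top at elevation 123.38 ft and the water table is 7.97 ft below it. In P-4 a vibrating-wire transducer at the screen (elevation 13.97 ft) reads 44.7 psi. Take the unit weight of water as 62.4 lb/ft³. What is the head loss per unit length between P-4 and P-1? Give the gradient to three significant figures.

Total head at P-1: h = 123.38 − 7.97 = 115.41 ft.
Pressure head at P-4: ψ = 144·P/γ = 144 × 44.7 / 62.4 = 103.15 ft.
Total head at P-4: h = z + ψ = 13.97 + 103.15 = 117.12 ft.
Head difference: h(P-1) − h(P-4) = 115.41 − 117.12 = -1.71 ft.
Hydraulic gradient: i = |Δh| / L = 1.71 / 807.6 = 0.00212.

i ≈ 0.00212 ft/ft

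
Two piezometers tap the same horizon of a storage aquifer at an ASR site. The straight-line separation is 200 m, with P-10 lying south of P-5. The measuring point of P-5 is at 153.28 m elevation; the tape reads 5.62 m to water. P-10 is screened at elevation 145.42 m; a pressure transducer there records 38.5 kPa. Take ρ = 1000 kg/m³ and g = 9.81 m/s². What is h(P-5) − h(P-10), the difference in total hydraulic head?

Total head at P-5: h = 153.28 − 5.62 = 147.66 m.
Pressure head at P-10: ψ = P/(ρg) = 38.5×1000 / (1000 × 9.81) = 3.92 m.
Total head at P-10: h = z + ψ = 145.42 + 3.92 = 149.34 m.
Head difference: h(P-5) − h(P-10) = 147.66 − 149.34 = -1.68 m.

Δh ≈ -1.68 m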